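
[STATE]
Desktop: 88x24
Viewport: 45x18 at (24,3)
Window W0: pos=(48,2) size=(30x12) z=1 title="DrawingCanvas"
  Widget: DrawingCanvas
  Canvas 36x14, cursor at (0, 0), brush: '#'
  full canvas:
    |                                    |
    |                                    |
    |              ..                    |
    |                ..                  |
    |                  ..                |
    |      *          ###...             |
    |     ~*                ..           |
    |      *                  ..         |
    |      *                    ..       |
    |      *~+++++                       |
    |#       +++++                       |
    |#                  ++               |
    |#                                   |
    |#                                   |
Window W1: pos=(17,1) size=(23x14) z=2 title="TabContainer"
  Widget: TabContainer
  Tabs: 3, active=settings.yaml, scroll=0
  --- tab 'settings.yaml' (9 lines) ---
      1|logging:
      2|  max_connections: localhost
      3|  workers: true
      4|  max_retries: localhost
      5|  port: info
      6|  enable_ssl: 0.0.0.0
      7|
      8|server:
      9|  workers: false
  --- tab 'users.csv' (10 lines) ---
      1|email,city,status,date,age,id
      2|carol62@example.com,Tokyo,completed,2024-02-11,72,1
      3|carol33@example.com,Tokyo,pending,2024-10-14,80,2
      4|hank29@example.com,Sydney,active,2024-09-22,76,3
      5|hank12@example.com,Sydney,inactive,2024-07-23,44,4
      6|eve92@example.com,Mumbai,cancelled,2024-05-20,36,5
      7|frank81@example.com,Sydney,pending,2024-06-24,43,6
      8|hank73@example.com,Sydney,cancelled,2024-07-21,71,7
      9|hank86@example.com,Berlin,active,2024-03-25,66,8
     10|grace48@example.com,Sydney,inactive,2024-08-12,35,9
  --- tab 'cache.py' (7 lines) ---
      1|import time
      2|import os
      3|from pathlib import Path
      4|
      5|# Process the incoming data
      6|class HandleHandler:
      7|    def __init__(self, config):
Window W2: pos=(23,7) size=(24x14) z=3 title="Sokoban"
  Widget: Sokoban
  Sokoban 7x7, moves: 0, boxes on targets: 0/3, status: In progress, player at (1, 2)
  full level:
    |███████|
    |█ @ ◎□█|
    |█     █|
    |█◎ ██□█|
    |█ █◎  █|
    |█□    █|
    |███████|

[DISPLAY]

───────────────┨        ┃ DrawingCanvas      
ngs.yaml]│ user┃        ┠────────────────────
───────────────┃        ┃+                   
g:             ┃        ┃                    
━━━━━━━━━━━━━━━━━━━━━━┓ ┃              ..    
 Sokoban              ┃ ┃                ..  
──────────────────────┨ ┃                  ..
███████               ┃ ┃      *          ###
█ @ ◎□█               ┃ ┃     ~*             
█     █               ┃ ┃      *             
█◎ ██□█               ┃ ┗━━━━━━━━━━━━━━━━━━━━
█ █◎  █               ┃                      
█□    █               ┃                      
███████               ┃                      
Moves: 0  0/3         ┃                      
                      ┃                      
                      ┃                      
━━━━━━━━━━━━━━━━━━━━━━┛                      


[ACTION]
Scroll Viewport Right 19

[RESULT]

     ┃ DrawingCanvas              ┃          
     ┠────────────────────────────┨          
     ┃+                           ┃          
     ┃                            ┃          
━━━┓ ┃              ..            ┃          
   ┃ ┃                ..          ┃          
───┨ ┃                  ..        ┃          
   ┃ ┃      *          ###...     ┃          
   ┃ ┃     ~*                ..   ┃          
   ┃ ┃      *                  .. ┃          
   ┃ ┗━━━━━━━━━━━━━━━━━━━━━━━━━━━━┛          
   ┃                                         
   ┃                                         
   ┃                                         
   ┃                                         
   ┃                                         
   ┃                                         
━━━┛                                         


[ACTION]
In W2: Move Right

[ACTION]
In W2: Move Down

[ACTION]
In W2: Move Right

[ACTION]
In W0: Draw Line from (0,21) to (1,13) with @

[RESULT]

     ┃ DrawingCanvas              ┃          
     ┠────────────────────────────┨          
     ┃+                @@@@@      ┃          
     ┃             @@@@           ┃          
━━━┓ ┃              ..            ┃          
   ┃ ┃                ..          ┃          
───┨ ┃                  ..        ┃          
   ┃ ┃      *          ###...     ┃          
   ┃ ┃     ~*                ..   ┃          
   ┃ ┃      *                  .. ┃          
   ┃ ┗━━━━━━━━━━━━━━━━━━━━━━━━━━━━┛          
   ┃                                         
   ┃                                         
   ┃                                         
   ┃                                         
   ┃                                         
   ┃                                         
━━━┛                                         


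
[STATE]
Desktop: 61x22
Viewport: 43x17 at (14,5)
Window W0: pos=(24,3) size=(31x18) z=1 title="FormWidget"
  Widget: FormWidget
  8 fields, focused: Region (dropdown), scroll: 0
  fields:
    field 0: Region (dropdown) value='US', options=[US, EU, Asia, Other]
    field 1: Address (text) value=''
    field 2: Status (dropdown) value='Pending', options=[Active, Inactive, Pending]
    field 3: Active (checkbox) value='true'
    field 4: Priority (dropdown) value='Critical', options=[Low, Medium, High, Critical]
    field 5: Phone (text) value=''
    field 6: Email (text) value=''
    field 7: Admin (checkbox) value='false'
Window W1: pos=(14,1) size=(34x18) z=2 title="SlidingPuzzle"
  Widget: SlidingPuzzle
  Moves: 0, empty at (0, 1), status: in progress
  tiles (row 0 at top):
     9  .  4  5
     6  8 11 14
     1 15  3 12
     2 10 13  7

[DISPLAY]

┃│  9 │    │  4 │  5 │           ┃──────┨  
┃├────┼────┼────┼────┤           ┃    ▼]┃  
┃│  6 │  8 │ 11 │ 14 │           ┃     ]┃  
┃├────┼────┼────┼────┤           ┃    ▼]┃  
┃│  1 │ 15 │  3 │ 12 │           ┃      ┃  
┃├────┼────┼────┼────┤           ┃    ▼]┃  
┃│  2 │ 10 │ 13 │  7 │           ┃     ]┃  
┃└────┴────┴────┴────┘           ┃     ]┃  
┃Moves: 0                        ┃      ┃  
┃                                ┃      ┃  
┃                                ┃      ┃  
┃                                ┃      ┃  
┃                                ┃      ┃  
┗━━━━━━━━━━━━━━━━━━━━━━━━━━━━━━━━┛      ┃  
          ┃                             ┃  
          ┗━━━━━━━━━━━━━━━━━━━━━━━━━━━━━┛  
                                           


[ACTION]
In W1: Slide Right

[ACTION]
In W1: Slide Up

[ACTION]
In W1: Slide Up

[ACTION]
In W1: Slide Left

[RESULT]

┃│  6 │  9 │  4 │  5 │           ┃──────┨  
┃├────┼────┼────┼────┤           ┃    ▼]┃  
┃│  1 │  8 │ 11 │ 14 │           ┃     ]┃  
┃├────┼────┼────┼────┤           ┃    ▼]┃  
┃│ 15 │    │  3 │ 12 │           ┃      ┃  
┃├────┼────┼────┼────┤           ┃    ▼]┃  
┃│  2 │ 10 │ 13 │  7 │           ┃     ]┃  
┃└────┴────┴────┴────┘           ┃     ]┃  
┃Moves: 4                        ┃      ┃  
┃                                ┃      ┃  
┃                                ┃      ┃  
┃                                ┃      ┃  
┃                                ┃      ┃  
┗━━━━━━━━━━━━━━━━━━━━━━━━━━━━━━━━┛      ┃  
          ┃                             ┃  
          ┗━━━━━━━━━━━━━━━━━━━━━━━━━━━━━┛  
                                           


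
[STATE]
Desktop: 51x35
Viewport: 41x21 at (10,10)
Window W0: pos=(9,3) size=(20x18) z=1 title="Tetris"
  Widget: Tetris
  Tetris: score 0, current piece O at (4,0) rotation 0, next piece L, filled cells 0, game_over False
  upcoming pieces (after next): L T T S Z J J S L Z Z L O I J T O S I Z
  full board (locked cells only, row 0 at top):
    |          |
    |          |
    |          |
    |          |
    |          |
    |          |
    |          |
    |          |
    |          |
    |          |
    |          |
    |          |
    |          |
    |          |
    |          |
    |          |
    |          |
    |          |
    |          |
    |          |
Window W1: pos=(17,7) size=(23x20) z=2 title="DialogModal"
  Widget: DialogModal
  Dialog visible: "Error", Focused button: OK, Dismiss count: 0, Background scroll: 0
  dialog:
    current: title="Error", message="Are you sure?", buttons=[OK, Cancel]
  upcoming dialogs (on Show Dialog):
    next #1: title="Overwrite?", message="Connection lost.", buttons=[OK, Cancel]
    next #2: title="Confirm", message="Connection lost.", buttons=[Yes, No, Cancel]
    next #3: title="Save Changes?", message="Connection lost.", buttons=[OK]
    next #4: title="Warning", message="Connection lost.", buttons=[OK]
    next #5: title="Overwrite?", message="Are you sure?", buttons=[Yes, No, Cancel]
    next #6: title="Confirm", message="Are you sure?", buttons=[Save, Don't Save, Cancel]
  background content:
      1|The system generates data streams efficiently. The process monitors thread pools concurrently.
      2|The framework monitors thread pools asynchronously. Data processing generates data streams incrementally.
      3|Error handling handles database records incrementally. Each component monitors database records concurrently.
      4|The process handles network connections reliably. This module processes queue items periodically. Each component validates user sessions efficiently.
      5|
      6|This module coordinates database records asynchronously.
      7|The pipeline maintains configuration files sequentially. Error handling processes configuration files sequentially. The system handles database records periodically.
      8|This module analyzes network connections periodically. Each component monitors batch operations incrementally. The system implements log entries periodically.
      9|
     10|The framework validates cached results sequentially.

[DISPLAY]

       ┃The system generates ┃           
       ┃The framework monitor┃           
       ┃Error handling handle┃           
       ┃The process handles n┃           
       ┃                     ┃           
       ┃Th┌───────────────┐at┃           
       ┃Th│     Error     │in┃           
       ┃Th│ Are you sure? │s ┃           
       ┃  │ [OK]  Cancel  │  ┃           
       ┃Th└───────────────┘at┃           
━━━━━━━┃                     ┃           
       ┃                     ┃           
       ┃                     ┃           
       ┃                     ┃           
       ┃                     ┃           
       ┃                     ┃           
       ┗━━━━━━━━━━━━━━━━━━━━━┛           
                                         
                                         
                                         
                                         


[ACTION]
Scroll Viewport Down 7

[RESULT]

       ┃                     ┃           
       ┃Th┌───────────────┐at┃           
       ┃Th│     Error     │in┃           
       ┃Th│ Are you sure? │s ┃           
       ┃  │ [OK]  Cancel  │  ┃           
       ┃Th└───────────────┘at┃           
━━━━━━━┃                     ┃           
       ┃                     ┃           
       ┃                     ┃           
       ┃                     ┃           
       ┃                     ┃           
       ┃                     ┃           
       ┗━━━━━━━━━━━━━━━━━━━━━┛           
                                         
                                         
                                         
                                         
                                         
                                         
                                         
                                         


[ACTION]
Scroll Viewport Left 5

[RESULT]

    ┃       ┃                     ┃      
    ┃       ┃Th┌───────────────┐at┃      
    ┃       ┃Th│     Error     │in┃      
    ┃       ┃Th│ Are you sure? │s ┃      
    ┃       ┃  │ [OK]  Cancel  │  ┃      
    ┃       ┃Th└───────────────┘at┃      
    ┗━━━━━━━┃                     ┃      
            ┃                     ┃      
            ┃                     ┃      
            ┃                     ┃      
            ┃                     ┃      
            ┃                     ┃      
            ┗━━━━━━━━━━━━━━━━━━━━━┛      
                                         
                                         
                                         
                                         
                                         
                                         
                                         
                                         


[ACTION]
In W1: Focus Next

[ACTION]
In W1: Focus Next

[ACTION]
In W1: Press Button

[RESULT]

    ┃       ┃                     ┃      
    ┃       ┃This module coordinat┃      
    ┃       ┃The pipeline maintain┃      
    ┃       ┃This module analyzes ┃      
    ┃       ┃                     ┃      
    ┃       ┃The framework validat┃      
    ┗━━━━━━━┃                     ┃      
            ┃                     ┃      
            ┃                     ┃      
            ┃                     ┃      
            ┃                     ┃      
            ┃                     ┃      
            ┗━━━━━━━━━━━━━━━━━━━━━┛      
                                         
                                         
                                         
                                         
                                         
                                         
                                         
                                         


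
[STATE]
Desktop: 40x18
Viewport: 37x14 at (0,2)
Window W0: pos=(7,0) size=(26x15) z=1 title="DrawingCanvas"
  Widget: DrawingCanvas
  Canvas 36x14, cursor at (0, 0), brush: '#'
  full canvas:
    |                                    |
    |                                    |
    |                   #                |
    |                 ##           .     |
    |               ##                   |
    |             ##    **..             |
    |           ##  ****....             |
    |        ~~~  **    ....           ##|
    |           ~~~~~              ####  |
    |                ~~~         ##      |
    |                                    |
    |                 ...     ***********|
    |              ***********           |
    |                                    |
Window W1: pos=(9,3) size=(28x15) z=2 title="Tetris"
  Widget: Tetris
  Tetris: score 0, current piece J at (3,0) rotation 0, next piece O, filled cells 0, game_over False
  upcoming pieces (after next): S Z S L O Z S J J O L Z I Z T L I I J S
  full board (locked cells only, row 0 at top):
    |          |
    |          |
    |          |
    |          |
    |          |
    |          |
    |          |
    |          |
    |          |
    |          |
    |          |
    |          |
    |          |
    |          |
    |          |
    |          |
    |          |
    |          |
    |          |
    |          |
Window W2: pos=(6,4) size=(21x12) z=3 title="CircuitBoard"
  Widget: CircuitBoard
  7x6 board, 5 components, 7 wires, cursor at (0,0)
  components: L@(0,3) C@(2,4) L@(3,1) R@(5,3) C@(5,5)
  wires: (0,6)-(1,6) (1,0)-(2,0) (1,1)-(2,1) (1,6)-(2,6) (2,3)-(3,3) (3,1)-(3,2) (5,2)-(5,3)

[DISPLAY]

       ┠────────────────────────┨    
       ┃+┏━━━━━━━━━━━━━━━━━━━━━━━━━━┓
      ┏━━━━━━━━━━━━━━━━━━━┓         ┃
      ┃ CircuitBoard      ┃─────────┨
      ┠───────────────────┨         ┃
      ┃   0 1 2 3 4 5 6   ┃         ┃
      ┃0  [.]          L  ┃         ┃
      ┃                   ┃         ┃
      ┃1   ·   ·          ┃         ┃
      ┃    │   │          ┃         ┃
      ┃2   ·   ·       ·  ┃         ┃
      ┃                │  ┃         ┃
      ┃3       L ─ ·   ·  ┃         ┃
      ┗━━━━━━━━━━━━━━━━━━━┛         ┃


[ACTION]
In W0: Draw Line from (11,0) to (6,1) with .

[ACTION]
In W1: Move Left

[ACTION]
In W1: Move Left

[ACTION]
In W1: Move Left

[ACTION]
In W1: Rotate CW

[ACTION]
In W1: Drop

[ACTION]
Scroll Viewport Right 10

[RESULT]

    ┠────────────────────────┨       
    ┃+┏━━━━━━━━━━━━━━━━━━━━━━━━━━┓   
   ┏━━━━━━━━━━━━━━━━━━━┓         ┃   
   ┃ CircuitBoard      ┃─────────┨   
   ┠───────────────────┨         ┃   
   ┃   0 1 2 3 4 5 6   ┃         ┃   
   ┃0  [.]          L  ┃         ┃   
   ┃                   ┃         ┃   
   ┃1   ·   ·          ┃         ┃   
   ┃    │   │          ┃         ┃   
   ┃2   ·   ·       ·  ┃         ┃   
   ┃                │  ┃         ┃   
   ┃3       L ─ ·   ·  ┃         ┃   
   ┗━━━━━━━━━━━━━━━━━━━┛         ┃   


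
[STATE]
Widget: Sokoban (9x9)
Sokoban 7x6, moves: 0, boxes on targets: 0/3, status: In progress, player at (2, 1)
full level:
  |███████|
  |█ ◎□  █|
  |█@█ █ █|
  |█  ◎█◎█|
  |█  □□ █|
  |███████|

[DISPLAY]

███████  
█ ◎□  █  
█@█ █ █  
█  ◎█◎█  
█  □□ █  
███████  
Moves: 0 
         
         


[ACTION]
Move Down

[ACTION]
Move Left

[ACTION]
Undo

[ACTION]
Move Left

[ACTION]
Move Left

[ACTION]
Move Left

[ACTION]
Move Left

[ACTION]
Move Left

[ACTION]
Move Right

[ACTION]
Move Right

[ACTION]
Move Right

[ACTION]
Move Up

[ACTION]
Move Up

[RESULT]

███████  
█@◎□  █  
█ █ █ █  
█  ◎█◎█  
█  □□ █  
███████  
Moves: 1 
         
         


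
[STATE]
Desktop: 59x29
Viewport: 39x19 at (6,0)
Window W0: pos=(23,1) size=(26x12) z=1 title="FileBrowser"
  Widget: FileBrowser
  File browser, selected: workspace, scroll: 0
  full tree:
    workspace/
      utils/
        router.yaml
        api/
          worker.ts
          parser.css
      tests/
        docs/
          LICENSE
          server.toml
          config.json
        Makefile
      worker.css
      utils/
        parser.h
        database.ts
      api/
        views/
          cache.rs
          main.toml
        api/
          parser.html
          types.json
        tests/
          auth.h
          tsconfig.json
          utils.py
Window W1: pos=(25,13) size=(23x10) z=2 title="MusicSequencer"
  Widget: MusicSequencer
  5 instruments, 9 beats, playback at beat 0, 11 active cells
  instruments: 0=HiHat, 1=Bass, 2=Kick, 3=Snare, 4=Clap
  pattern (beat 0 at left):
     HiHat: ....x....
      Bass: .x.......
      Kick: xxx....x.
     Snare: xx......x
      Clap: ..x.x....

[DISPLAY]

                                       
                 ┏━━━━━━━━━━━━━━━━━━━━━
                 ┃ FileBrowser         
                 ┠─────────────────────
                 ┃> [-] workspace/     
                 ┃    [+] utils/       
                 ┃    [+] tests/       
                 ┃    worker.css       
                 ┃    [+] utils/       
                 ┃    [+] api/         
                 ┃                     
                 ┃                     
                 ┗━━━━━━━━━━━━━━━━━━━━━
                   ┏━━━━━━━━━━━━━━━━━━━
                   ┃ MusicSequencer    
                   ┠───────────────────
                   ┃      ▼12345678    
                   ┃ HiHat····█····    
                   ┃  Bass·█·······    


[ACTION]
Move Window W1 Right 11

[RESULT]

                                       
                 ┏━━━━━━━━━━━━━━━━━━━━━
                 ┃ FileBrowser         
                 ┠─────────────────────
                 ┃> [-] workspace/     
                 ┃    [+] utils/       
                 ┃    [+] tests/       
                 ┃    worker.css       
                 ┃    [+] utils/       
                 ┃    [+] api/         
                 ┃                     
                 ┃                     
                 ┗━━━━━━━━━━━━━━━━━━━━━
                              ┏━━━━━━━━
                              ┃ MusicSe
                              ┠────────
                              ┃      ▼1
                              ┃ HiHat··
                              ┃  Bass·█


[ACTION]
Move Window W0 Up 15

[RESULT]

                 ┏━━━━━━━━━━━━━━━━━━━━━
                 ┃ FileBrowser         
                 ┠─────────────────────
                 ┃> [-] workspace/     
                 ┃    [+] utils/       
                 ┃    [+] tests/       
                 ┃    worker.css       
                 ┃    [+] utils/       
                 ┃    [+] api/         
                 ┃                     
                 ┃                     
                 ┗━━━━━━━━━━━━━━━━━━━━━
                                       
                              ┏━━━━━━━━
                              ┃ MusicSe
                              ┠────────
                              ┃      ▼1
                              ┃ HiHat··
                              ┃  Bass·█


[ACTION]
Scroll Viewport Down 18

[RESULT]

                 ┃                     
                 ┗━━━━━━━━━━━━━━━━━━━━━
                                       
                              ┏━━━━━━━━
                              ┃ MusicSe
                              ┠────────
                              ┃      ▼1
                              ┃ HiHat··
                              ┃  Bass·█
                              ┃  Kick██
                              ┃ Snare██
                              ┃  Clap··
                              ┗━━━━━━━━
                                       
                                       
                                       
                                       
                                       
                                       


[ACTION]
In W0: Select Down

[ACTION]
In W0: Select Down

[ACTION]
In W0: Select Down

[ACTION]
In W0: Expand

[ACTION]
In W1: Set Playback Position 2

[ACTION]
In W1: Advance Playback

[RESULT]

                 ┃                     
                 ┗━━━━━━━━━━━━━━━━━━━━━
                                       
                              ┏━━━━━━━━
                              ┃ MusicSe
                              ┠────────
                              ┃      01
                              ┃ HiHat··
                              ┃  Bass·█
                              ┃  Kick██
                              ┃ Snare██
                              ┃  Clap··
                              ┗━━━━━━━━
                                       
                                       
                                       
                                       
                                       
                                       


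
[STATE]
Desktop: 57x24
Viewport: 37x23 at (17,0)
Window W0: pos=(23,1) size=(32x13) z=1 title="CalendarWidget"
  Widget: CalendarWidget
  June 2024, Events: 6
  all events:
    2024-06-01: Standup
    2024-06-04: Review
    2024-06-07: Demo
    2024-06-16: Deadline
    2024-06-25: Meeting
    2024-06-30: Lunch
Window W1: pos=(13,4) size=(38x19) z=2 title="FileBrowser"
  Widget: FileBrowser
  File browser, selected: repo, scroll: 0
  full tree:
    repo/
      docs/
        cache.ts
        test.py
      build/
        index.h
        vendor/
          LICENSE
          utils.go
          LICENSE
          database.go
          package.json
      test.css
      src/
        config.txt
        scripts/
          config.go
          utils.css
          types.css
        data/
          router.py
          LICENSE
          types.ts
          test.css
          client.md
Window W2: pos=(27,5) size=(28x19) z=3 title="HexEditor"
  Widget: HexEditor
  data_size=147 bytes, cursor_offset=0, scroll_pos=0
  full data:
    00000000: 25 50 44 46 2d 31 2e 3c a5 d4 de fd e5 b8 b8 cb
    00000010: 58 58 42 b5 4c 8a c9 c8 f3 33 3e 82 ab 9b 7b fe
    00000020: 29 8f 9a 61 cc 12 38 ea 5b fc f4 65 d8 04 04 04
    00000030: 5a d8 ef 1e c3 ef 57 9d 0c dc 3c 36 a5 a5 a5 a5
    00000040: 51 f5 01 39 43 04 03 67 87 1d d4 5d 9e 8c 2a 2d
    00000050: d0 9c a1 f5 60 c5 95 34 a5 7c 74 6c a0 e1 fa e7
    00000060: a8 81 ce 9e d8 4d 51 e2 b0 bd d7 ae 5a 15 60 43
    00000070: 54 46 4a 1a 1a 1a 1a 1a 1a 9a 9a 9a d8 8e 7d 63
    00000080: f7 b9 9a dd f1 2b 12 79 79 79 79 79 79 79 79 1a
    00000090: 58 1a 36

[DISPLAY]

                                     
      ┏━━━━━━━━━━━━━━━━━━━━━━━━━━━━━━
      ┃ CalendarWidget               
      ┠──────────────────────────────
━━━━━━━━━━━━━━━━━━━━━━━━━━━━━━━━━┓   
leBrowser ┏━━━━━━━━━━━━━━━━━━━━━━━━━━
──────────┃ HexEditor                
-] repo/  ┠──────────────────────────
 [+] docs/┃00000000  25 50 44 46 2d 3
 [+] build┃00000010  58 58 42 b5 4c 8
 test.css ┃00000020  29 8f 9a 61 cc 1
 [+] src/ ┃00000030  5a d8 ef 1e c3 e
          ┃00000040  51 f5 01 39 43 0
          ┃00000050  d0 9c a1 f5 60 c
          ┃00000060  a8 81 ce 9e d8 4
          ┃00000070  54 46 4a 1a 1a 1
          ┃00000080  f7 b9 9a dd f1 2
          ┃00000090  58 1a 36        
          ┃                          
          ┃                          
          ┃                          
          ┃                          
━━━━━━━━━━┃                          


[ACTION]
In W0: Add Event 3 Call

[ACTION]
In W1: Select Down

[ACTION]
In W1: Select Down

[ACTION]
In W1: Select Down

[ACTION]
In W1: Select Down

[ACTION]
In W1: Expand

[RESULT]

                                     
      ┏━━━━━━━━━━━━━━━━━━━━━━━━━━━━━━
      ┃ CalendarWidget               
      ┠──────────────────────────────
━━━━━━━━━━━━━━━━━━━━━━━━━━━━━━━━━┓   
leBrowser ┏━━━━━━━━━━━━━━━━━━━━━━━━━━
──────────┃ HexEditor                
-] repo/  ┠──────────────────────────
 [+] docs/┃00000000  25 50 44 46 2d 3
 [+] build┃00000010  58 58 42 b5 4c 8
 test.css ┃00000020  29 8f 9a 61 cc 1
 [-] src/ ┃00000030  5a d8 ef 1e c3 e
   config.┃00000040  51 f5 01 39 43 0
   [+] scr┃00000050  d0 9c a1 f5 60 c
   [+] dat┃00000060  a8 81 ce 9e d8 4
          ┃00000070  54 46 4a 1a 1a 1
          ┃00000080  f7 b9 9a dd f1 2
          ┃00000090  58 1a 36        
          ┃                          
          ┃                          
          ┃                          
          ┃                          
━━━━━━━━━━┃                          


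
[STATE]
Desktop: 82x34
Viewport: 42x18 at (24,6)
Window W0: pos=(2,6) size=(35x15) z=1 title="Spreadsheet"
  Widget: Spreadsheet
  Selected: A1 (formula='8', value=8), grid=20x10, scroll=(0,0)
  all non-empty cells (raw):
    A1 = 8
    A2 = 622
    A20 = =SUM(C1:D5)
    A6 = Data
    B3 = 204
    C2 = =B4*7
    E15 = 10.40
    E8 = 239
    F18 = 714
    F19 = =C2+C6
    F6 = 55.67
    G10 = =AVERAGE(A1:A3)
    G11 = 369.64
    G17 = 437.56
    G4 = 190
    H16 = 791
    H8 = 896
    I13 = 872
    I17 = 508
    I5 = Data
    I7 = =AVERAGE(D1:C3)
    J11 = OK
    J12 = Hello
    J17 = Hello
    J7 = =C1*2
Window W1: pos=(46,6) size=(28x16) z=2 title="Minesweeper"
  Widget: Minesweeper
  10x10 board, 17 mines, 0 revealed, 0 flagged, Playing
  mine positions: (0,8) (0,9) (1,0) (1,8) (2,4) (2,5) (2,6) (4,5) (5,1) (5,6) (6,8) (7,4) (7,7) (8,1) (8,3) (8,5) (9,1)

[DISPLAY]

━━━━━━━━━━━━┓         ┏━━━━━━━━━━━━━━━━━━━
            ┃         ┃ Minesweeper       
────────────┨         ┠───────────────────
            ┃         ┃■■■■■■■■■■         
  C       D ┃         ┃■■■■■■■■■■         
------------┃         ┃■■■■■■■■■■         
      0     ┃         ┃■■■■■■■■■■         
      0     ┃         ┃■■■■■■■■■■         
      0     ┃         ┃■■■■■■■■■■         
      0     ┃         ┃■■■■■■■■■■         
      0     ┃         ┃■■■■■■■■■■         
      0     ┃         ┃■■■■■■■■■■         
      0     ┃         ┃■■■■■■■■■■         
      0     ┃         ┃                   
━━━━━━━━━━━━┛         ┃                   
                      ┗━━━━━━━━━━━━━━━━━━━
                                          
                                          


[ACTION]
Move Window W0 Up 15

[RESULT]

      0     ┃         ┏━━━━━━━━━━━━━━━━━━━
      0     ┃         ┃ Minesweeper       
      0     ┃         ┠───────────────────
      0     ┃         ┃■■■■■■■■■■         
      0     ┃         ┃■■■■■■■■■■         
      0     ┃         ┃■■■■■■■■■■         
      0     ┃         ┃■■■■■■■■■■         
      0     ┃         ┃■■■■■■■■■■         
━━━━━━━━━━━━┛         ┃■■■■■■■■■■         
                      ┃■■■■■■■■■■         
                      ┃■■■■■■■■■■         
                      ┃■■■■■■■■■■         
                      ┃■■■■■■■■■■         
                      ┃                   
                      ┃                   
                      ┗━━━━━━━━━━━━━━━━━━━
                                          
                                          


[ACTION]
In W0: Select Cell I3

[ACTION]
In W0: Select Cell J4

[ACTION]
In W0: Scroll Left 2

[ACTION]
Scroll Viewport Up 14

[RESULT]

━━━━━━━━━━━━┓                             
            ┃                             
────────────┨                             
            ┃                             
  C       D ┃                             
------------┃                             
      0     ┃         ┏━━━━━━━━━━━━━━━━━━━
      0     ┃         ┃ Minesweeper       
      0     ┃         ┠───────────────────
      0     ┃         ┃■■■■■■■■■■         
      0     ┃         ┃■■■■■■■■■■         
      0     ┃         ┃■■■■■■■■■■         
      0     ┃         ┃■■■■■■■■■■         
      0     ┃         ┃■■■■■■■■■■         
━━━━━━━━━━━━┛         ┃■■■■■■■■■■         
                      ┃■■■■■■■■■■         
                      ┃■■■■■■■■■■         
                      ┃■■■■■■■■■■         


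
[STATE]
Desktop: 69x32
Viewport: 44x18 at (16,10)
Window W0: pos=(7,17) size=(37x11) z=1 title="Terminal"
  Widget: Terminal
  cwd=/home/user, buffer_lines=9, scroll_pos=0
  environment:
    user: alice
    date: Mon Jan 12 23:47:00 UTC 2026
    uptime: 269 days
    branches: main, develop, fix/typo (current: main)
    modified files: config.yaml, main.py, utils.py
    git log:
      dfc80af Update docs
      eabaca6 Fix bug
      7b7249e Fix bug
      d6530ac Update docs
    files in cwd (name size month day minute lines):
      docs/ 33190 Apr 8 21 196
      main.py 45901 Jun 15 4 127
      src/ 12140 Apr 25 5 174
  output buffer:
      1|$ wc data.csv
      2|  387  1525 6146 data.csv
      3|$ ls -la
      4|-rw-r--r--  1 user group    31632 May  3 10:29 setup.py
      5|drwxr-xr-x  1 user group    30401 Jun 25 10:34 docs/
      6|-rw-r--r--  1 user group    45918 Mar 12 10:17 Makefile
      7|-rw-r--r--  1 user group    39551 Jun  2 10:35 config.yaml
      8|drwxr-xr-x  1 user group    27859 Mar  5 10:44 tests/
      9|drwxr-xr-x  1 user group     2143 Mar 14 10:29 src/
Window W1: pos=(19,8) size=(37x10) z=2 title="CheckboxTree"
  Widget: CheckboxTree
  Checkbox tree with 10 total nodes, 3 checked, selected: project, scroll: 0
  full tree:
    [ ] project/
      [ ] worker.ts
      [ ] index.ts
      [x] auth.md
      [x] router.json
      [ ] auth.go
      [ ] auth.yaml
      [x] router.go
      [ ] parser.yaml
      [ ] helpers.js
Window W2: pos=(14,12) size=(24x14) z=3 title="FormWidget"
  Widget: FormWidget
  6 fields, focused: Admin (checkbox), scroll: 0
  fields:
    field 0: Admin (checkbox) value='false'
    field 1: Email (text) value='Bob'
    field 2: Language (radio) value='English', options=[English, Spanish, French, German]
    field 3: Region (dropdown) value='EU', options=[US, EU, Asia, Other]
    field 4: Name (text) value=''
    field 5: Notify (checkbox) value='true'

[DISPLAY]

   ┠───────────────────────────────────┨    
   ┃>[-] project/                      ┃    
━━━━━━━━━━━━━━━━━━━━━┓                 ┃    
FormWidget           ┃                 ┃    
─────────────────────┨                 ┃    
 Admin:      [ ]     ┃                 ┃    
 Email:      [Bob   ]┃                 ┃    
 Language:   (●) Engl┃━━━━━━━━━━━━━━━━━┛    
 Region:     [EU   ▼]┃     ┃                
 Name:       [      ]┃─────┨                
 Notify:     [x]     ┃     ┃                
                     ┃     ┃                
                     ┃     ┃                
                     ┃632 M┃                
                     ┃401 J┃                
━━━━━━━━━━━━━━━━━━━━━┛918 M┃                
--  1 user group    39551 J┃                
━━━━━━━━━━━━━━━━━━━━━━━━━━━┛                


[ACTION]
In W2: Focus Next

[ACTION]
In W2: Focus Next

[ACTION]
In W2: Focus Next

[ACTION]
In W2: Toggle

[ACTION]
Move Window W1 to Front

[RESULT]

   ┠───────────────────────────────────┨    
   ┃>[-] project/                      ┃    
━━━┃   [ ] worker.ts                   ┃    
For┃   [ ] index.ts                    ┃    
───┃   [x] auth.md                     ┃    
 Ad┃   [x] router.json                 ┃    
 Em┃   [ ] auth.go                     ┃    
 La┗━━━━━━━━━━━━━━━━━━━━━━━━━━━━━━━━━━━┛    
 Region:     [EU   ▼]┃     ┃                
 Name:       [      ]┃─────┨                
 Notify:     [x]     ┃     ┃                
                     ┃     ┃                
                     ┃     ┃                
                     ┃632 M┃                
                     ┃401 J┃                
━━━━━━━━━━━━━━━━━━━━━┛918 M┃                
--  1 user group    39551 J┃                
━━━━━━━━━━━━━━━━━━━━━━━━━━━┛                


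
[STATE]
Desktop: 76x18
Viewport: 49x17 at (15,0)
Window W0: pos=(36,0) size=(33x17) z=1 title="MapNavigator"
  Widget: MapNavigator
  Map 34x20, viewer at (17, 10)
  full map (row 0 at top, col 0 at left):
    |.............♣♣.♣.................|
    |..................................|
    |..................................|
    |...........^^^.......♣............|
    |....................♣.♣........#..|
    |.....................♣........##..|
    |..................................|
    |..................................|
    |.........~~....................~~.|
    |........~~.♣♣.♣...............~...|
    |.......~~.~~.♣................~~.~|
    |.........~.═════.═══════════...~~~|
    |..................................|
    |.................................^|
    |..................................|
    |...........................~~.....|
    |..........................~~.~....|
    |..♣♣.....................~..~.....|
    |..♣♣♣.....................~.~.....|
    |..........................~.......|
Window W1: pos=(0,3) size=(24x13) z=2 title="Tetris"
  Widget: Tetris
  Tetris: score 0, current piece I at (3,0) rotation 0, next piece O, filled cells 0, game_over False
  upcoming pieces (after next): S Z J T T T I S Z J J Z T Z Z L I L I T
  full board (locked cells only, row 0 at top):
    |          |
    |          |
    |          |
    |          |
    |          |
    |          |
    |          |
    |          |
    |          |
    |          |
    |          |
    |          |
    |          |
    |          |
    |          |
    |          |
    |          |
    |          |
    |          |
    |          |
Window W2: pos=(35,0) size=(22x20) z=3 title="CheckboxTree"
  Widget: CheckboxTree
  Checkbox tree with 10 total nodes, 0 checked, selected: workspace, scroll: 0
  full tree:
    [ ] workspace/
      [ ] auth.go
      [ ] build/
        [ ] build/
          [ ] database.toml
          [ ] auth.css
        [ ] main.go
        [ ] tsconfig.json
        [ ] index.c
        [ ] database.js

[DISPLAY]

                    ┏━━━━━━━━━━━━━━━━━━━━┓━━━━━━━
                    ┃ CheckboxTree       ┃       
                    ┠────────────────────┨───────
━━━━━━━━┓           ┃>[ ] workspace/     ┃♣......
        ┃           ┃   [ ] auth.go      ┃.......
────────┨           ┃   [ ] build/       ┃.......
t:      ┃           ┃     [ ] build/     ┃.......
        ┃           ┃       [ ] database.┃.......
        ┃           ┃       [ ] auth.css ┃.......
        ┃           ┃     [ ] main.go    ┃.......
        ┃           ┃     [ ] tsconfig.js┃══════.
        ┃           ┃     [ ] index.c    ┃.......
re:     ┃           ┃     [ ] database.js┃.......
        ┃           ┃                    ┃.......
        ┃           ┃                    ┃.....~~
━━━━━━━━┛           ┃                    ┃....~~.
                    ┃                    ┃━━━━━━━


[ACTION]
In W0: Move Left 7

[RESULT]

                    ┏━━━━━━━━━━━━━━━━━━━━┓━━━━━━━
                    ┃ CheckboxTree       ┃       
                    ┠────────────────────┨───────
━━━━━━━━┓           ┃>[ ] workspace/     ┃.....♣.
        ┃           ┃   [ ] auth.go      ┃......♣
────────┨           ┃   [ ] build/       ┃.......
t:      ┃           ┃     [ ] build/     ┃.......
        ┃           ┃       [ ] database.┃.......
        ┃           ┃       [ ] auth.css ┃.......
        ┃           ┃     [ ] main.go    ┃.......
        ┃           ┃     [ ] tsconfig.js┃═.═════
        ┃           ┃     [ ] index.c    ┃.......
re:     ┃           ┃     [ ] database.js┃.......
        ┃           ┃                    ┃.......
        ┃           ┃                    ┃.......
━━━━━━━━┛           ┃                    ┃.......
                    ┃                    ┃━━━━━━━


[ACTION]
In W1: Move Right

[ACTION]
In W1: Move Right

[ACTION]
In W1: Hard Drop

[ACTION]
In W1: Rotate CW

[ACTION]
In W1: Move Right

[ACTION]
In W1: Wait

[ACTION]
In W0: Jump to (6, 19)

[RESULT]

                    ┏━━━━━━━━━━━━━━━━━━━━┓━━━━━━━
                    ┃ CheckboxTree       ┃       
                    ┠────────────────────┨───────
━━━━━━━━┓           ┃>[ ] workspace/     ┃.......
        ┃           ┃   [ ] auth.go      ┃.......
────────┨           ┃   [ ] build/       ┃.......
t:      ┃           ┃     [ ] build/     ┃.......
        ┃           ┃       [ ] database.┃.......
        ┃           ┃       [ ] auth.css ┃.......
        ┃           ┃     [ ] main.go    ┃.......
        ┃           ┃     [ ] tsconfig.js┃       
        ┃           ┃     [ ] index.c    ┃       
re:     ┃           ┃     [ ] database.js┃       
        ┃           ┃                    ┃       
        ┃           ┃                    ┃       
━━━━━━━━┛           ┃                    ┃       
                    ┃                    ┃━━━━━━━
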